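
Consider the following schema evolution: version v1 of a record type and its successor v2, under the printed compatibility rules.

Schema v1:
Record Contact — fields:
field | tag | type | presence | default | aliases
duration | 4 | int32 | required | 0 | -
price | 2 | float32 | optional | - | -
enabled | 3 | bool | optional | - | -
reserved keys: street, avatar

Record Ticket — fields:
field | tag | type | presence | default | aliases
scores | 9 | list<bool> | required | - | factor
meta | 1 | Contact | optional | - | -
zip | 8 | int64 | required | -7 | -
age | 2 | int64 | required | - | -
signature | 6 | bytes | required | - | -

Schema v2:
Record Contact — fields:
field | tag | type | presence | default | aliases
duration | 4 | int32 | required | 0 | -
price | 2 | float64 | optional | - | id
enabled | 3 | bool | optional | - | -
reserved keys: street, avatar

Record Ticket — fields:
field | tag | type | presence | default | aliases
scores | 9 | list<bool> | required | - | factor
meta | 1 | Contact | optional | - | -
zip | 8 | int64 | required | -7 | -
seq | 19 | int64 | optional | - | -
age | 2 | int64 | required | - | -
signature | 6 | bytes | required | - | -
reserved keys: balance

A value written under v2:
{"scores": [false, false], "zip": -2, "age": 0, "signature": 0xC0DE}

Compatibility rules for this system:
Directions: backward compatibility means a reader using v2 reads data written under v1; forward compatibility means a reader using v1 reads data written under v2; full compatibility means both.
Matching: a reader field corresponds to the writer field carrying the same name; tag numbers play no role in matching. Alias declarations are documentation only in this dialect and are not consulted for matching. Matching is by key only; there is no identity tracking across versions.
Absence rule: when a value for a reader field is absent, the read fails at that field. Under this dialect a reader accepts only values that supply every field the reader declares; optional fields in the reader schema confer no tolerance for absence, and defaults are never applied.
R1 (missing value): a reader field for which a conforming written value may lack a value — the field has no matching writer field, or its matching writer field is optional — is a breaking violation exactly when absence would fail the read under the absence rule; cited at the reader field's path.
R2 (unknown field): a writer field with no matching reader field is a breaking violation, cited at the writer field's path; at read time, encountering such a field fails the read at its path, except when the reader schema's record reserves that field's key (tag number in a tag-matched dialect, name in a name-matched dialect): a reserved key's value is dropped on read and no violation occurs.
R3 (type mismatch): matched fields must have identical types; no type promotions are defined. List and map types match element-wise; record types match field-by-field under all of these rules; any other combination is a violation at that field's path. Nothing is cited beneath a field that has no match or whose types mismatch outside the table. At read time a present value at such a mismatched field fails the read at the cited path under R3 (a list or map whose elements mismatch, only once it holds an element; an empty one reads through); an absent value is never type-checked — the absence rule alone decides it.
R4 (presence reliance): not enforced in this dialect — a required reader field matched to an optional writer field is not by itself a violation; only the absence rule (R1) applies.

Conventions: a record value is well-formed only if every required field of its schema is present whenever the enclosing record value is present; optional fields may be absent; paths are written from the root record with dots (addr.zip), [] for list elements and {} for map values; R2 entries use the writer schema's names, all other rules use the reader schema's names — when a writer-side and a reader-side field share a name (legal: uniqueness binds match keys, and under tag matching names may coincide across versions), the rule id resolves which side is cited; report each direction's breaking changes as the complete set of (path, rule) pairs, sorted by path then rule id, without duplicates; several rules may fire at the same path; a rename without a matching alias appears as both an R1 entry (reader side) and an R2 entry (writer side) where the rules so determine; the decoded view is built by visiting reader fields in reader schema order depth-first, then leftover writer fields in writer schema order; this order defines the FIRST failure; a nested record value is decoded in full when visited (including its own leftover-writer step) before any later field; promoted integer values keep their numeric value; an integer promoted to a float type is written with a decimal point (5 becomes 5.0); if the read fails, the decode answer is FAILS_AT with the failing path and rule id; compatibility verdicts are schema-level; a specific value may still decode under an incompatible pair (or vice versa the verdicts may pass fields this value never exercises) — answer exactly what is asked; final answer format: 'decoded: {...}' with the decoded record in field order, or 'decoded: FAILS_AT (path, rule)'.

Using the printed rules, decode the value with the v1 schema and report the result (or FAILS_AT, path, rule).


arrows below run writer -> reader for Ticket
migrating the Ticket value to v1:
  scores := [false, false]
  read fails at meta under R1 (no fill)
  => FAILS_AT (meta, R1)
checking off the Ticket differences that do not matter here:
  added field seq to record Ticket: optional int64, tag 19 (in v2 it sits immediately before age) -> matters for Ticket compatibility verdicts, not for this value's decode
  field price in record Contact: type float32 changed to float64 -> matters for Ticket compatibility verdicts, not for this value's decode

decoded: FAILS_AT (meta, R1)


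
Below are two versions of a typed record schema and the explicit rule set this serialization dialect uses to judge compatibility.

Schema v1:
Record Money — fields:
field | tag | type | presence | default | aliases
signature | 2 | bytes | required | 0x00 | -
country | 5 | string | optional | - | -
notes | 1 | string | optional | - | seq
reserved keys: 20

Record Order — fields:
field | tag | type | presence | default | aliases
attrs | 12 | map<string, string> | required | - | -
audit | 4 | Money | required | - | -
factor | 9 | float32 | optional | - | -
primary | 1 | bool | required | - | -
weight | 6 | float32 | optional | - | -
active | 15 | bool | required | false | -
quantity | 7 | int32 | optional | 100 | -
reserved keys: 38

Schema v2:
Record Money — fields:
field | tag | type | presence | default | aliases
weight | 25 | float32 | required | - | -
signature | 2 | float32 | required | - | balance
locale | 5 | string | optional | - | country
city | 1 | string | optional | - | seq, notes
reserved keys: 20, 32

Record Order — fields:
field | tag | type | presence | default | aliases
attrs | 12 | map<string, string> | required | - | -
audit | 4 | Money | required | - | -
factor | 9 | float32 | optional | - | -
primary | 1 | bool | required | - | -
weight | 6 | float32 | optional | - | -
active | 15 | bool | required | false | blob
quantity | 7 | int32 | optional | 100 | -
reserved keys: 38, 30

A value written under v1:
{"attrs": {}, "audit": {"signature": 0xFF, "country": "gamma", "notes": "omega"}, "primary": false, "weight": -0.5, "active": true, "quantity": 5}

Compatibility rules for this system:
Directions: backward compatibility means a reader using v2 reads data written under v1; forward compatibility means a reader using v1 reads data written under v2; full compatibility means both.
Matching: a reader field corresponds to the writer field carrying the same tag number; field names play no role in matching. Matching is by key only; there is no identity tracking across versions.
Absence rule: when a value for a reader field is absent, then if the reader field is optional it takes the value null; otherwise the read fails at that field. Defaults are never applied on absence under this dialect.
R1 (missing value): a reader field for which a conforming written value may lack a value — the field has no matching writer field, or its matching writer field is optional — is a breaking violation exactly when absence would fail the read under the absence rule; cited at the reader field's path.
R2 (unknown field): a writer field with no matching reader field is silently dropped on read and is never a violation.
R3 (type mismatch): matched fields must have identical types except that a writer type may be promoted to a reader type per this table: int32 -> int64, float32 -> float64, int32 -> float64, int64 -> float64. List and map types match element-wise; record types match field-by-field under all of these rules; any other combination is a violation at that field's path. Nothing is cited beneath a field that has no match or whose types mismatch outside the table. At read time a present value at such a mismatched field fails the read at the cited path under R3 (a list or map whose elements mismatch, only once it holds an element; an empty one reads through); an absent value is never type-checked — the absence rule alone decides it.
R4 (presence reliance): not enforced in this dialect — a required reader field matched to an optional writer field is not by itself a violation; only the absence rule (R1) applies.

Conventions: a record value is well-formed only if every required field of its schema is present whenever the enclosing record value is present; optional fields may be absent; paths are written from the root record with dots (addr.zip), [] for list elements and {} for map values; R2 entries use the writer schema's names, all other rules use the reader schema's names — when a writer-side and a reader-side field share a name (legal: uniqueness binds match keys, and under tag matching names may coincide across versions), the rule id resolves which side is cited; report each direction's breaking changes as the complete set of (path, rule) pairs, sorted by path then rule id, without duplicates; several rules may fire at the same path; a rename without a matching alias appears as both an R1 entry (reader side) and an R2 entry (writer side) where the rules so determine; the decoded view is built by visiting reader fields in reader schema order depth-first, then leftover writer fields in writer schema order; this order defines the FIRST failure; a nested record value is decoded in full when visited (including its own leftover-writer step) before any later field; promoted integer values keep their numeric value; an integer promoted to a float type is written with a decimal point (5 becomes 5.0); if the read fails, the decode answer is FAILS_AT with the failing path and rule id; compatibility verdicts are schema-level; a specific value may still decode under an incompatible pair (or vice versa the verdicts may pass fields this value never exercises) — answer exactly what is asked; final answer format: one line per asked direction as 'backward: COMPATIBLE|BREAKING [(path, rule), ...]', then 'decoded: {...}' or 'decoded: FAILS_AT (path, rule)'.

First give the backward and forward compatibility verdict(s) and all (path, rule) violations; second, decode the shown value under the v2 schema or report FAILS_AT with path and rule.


backward: BREAKING [(audit.signature, R3), (audit.weight, R1)]; forward: BREAKING [(audit.signature, R3)]; decoded: FAILS_AT (audit.weight, R1)

in Order below, arrows point writer -> reader
backward pass over Order, reader schema v2, writer schema v1:
  map<string, string> -> map<string, string>, writer required: attrs aligns to attrs
  Money -> Money, writer required: audit aligns to audit
  float32 -> float32, writer optional: factor aligns to factor
  bool -> bool, writer required: primary aligns to primary
  float32 -> float32, writer optional: weight aligns to weight
  bool -> bool, writer required: active aligns to active
  int32 -> int32, writer optional: quantity aligns to quantity
  audit.weight: no writer match
  bytes -> float32, writer required: audit.signature aligns to audit.signature
  string -> string, writer optional: audit.locale aligns to audit.country
  string -> string, writer optional: audit.city aligns to audit.notes
  R3 fires at audit.signature
  R1 fires at audit.weight
  => backward: BREAKING (2)
forward pass over Order, reader schema v1, writer schema v2:
  map<string, string> -> map<string, string>, writer required: attrs aligns to attrs
  Money -> Money, writer required: audit aligns to audit
  float32 -> float32, writer optional: factor aligns to factor
  bool -> bool, writer required: primary aligns to primary
  float32 -> float32, writer optional: weight aligns to weight
  bool -> bool, writer required: active aligns to active
  int32 -> int32, writer optional: quantity aligns to quantity
  float32 -> bytes, writer required: audit.signature aligns to audit.signature
  string -> string, writer optional: audit.country aligns to audit.locale
  string -> string, writer optional: audit.notes aligns to audit.city
  leftover writer field: audit.weight
  R3 fires at audit.signature
  => forward: BREAKING (1)
decode (reader v2):
  attrs := {}
  read fails at audit.weight under R1 (no fill)
  => FAILS_AT (audit.weight, R1)


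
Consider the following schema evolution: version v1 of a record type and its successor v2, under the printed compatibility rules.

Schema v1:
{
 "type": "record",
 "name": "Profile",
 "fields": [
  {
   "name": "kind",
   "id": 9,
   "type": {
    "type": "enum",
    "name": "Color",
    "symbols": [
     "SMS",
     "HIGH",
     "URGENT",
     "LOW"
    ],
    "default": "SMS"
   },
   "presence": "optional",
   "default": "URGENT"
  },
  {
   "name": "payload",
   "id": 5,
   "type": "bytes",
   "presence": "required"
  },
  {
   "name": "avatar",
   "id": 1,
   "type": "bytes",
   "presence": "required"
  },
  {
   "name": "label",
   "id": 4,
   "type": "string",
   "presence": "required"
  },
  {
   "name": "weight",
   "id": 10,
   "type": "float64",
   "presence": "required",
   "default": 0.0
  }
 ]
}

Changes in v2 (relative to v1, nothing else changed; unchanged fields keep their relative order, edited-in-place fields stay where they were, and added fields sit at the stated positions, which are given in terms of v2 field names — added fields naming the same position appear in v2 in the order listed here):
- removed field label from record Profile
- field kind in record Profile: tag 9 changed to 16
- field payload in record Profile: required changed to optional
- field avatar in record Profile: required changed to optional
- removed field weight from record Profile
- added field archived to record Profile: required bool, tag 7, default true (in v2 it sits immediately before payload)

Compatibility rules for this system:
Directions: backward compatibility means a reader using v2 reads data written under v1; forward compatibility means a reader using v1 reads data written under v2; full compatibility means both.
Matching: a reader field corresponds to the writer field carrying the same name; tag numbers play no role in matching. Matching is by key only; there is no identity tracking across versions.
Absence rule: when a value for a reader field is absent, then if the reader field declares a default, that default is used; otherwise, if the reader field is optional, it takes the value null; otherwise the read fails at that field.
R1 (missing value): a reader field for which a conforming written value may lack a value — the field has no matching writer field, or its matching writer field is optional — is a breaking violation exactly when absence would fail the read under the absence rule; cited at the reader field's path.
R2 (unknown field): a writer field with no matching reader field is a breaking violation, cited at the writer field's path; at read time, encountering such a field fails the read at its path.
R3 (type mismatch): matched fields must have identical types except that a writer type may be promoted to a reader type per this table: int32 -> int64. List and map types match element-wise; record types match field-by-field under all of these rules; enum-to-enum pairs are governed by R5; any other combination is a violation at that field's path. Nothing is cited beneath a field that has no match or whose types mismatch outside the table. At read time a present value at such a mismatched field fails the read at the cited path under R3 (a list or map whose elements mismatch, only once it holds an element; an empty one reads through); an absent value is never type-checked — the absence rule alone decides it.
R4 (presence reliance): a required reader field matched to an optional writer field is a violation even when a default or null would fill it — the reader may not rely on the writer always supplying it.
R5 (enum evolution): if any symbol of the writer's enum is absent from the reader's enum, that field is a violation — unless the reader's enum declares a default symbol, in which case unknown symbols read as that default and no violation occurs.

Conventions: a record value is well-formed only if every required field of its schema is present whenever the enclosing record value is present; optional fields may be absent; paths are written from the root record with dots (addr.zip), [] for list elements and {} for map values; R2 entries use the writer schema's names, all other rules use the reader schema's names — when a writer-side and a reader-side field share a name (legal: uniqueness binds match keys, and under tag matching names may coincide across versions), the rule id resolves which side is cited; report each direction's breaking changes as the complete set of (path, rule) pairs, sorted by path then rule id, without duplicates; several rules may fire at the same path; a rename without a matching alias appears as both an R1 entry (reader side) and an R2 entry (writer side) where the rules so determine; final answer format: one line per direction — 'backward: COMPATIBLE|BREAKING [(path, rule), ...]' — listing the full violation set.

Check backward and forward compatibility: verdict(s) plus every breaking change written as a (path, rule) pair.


backward: BREAKING [(label, R2), (weight, R2)]; forward: BREAKING [(archived, R2), (avatar, R1), (avatar, R4), (label, R1), (payload, R1), (payload, R4)]

the writer's type comes first in each Profile pair
backward on Profile — v2 reading data written by v1:
  writer optional, Color -> Color: reader kind maps from writer kind
  archived: no writer match
  writer required, bytes -> bytes: reader payload maps from writer payload
  writer required, bytes -> bytes: reader avatar maps from writer avatar
  writer label: unknown to reader
  writer weight: unknown to reader
  rule R2 violated at label
  rule R2 violated at weight
  => 2 violation(s): backward is BREAKING for Profile
forward on Profile — v1 reading data written by v2:
  writer optional, Color -> Color: reader kind maps from writer kind
  writer optional, bytes -> bytes: reader payload maps from writer payload
  writer optional, bytes -> bytes: reader avatar maps from writer avatar
  label: no writer match
  weight: no writer match
  writer archived: unknown to reader
  rule R2 violated at archived
  rule R1 violated at avatar
  rule R4 violated at avatar
  rule R1 violated at label
  rule R1 violated at payload
  rule R4 violated at payload
  => 6 violation(s): forward is BREAKING for Profile


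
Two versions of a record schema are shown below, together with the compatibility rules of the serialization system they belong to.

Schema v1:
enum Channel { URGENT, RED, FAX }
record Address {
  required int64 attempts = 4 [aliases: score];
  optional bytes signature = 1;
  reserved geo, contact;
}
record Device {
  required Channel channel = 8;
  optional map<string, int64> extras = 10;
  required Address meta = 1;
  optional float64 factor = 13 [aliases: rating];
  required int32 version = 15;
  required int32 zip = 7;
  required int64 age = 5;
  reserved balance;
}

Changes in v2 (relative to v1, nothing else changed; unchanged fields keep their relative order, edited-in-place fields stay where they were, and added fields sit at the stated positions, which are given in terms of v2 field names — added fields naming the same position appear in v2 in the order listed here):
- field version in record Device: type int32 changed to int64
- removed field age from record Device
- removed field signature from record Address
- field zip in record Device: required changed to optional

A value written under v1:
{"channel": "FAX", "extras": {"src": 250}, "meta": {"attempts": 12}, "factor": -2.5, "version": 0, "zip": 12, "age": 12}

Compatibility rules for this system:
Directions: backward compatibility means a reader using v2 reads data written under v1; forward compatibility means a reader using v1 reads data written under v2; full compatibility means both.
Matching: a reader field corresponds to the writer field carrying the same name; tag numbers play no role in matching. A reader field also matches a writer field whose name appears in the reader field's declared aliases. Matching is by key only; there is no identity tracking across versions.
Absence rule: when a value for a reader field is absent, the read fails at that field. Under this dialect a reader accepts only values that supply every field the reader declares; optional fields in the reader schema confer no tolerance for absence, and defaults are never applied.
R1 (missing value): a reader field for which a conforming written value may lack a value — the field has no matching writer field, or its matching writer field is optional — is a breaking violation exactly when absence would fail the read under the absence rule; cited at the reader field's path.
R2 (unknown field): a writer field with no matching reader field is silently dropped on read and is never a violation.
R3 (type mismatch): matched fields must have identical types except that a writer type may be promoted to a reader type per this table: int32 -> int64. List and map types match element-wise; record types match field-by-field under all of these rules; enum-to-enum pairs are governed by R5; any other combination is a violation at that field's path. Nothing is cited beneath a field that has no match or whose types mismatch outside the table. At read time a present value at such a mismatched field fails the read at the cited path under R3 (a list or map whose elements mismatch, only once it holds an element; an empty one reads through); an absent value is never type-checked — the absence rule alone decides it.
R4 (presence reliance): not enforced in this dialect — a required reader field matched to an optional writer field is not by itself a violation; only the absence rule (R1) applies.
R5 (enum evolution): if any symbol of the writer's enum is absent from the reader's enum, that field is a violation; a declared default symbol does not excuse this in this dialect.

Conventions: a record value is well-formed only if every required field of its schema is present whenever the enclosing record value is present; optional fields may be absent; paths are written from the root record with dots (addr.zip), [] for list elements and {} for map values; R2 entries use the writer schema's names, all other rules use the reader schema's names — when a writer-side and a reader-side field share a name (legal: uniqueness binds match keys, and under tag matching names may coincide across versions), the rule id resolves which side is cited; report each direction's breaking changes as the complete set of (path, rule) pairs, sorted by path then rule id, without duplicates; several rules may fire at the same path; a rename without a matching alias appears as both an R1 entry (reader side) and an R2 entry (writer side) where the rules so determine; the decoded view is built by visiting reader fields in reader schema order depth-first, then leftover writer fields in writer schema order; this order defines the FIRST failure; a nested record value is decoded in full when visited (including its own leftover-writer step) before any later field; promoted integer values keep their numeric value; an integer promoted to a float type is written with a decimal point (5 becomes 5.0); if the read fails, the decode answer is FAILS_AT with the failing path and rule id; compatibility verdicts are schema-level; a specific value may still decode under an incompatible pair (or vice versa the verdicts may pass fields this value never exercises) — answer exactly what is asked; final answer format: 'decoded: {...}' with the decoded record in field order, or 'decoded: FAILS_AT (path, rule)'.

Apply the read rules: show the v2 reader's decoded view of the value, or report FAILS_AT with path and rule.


the writer's type comes first in each Device pair
decode walk for Device under reader schema v2:
  channel := "FAX"
  extras := {"src": 250}
  meta.attempts := 12
  factor := -2.5
  version := 0 (int32 -> int64)
  zip := 12
  writer age: unmatched, discarded
  => decoded: {"channel": "FAX", "extras": {"src": 250}, "meta": {"attempts": 12}, "factor": -2.5, "version": 0, "zip": 12}
the rest of the Device diff is inert for this question:
  field version in record Device: type int32 changed to int64 -> affects the rule determinations only; this particular Device value decodes identically
  field zip in record Device: required changed to optional -> affects the rule determinations only; this particular Device value decodes identically

decoded: {"channel": "FAX", "extras": {"src": 250}, "meta": {"attempts": 12}, "factor": -2.5, "version": 0, "zip": 12}


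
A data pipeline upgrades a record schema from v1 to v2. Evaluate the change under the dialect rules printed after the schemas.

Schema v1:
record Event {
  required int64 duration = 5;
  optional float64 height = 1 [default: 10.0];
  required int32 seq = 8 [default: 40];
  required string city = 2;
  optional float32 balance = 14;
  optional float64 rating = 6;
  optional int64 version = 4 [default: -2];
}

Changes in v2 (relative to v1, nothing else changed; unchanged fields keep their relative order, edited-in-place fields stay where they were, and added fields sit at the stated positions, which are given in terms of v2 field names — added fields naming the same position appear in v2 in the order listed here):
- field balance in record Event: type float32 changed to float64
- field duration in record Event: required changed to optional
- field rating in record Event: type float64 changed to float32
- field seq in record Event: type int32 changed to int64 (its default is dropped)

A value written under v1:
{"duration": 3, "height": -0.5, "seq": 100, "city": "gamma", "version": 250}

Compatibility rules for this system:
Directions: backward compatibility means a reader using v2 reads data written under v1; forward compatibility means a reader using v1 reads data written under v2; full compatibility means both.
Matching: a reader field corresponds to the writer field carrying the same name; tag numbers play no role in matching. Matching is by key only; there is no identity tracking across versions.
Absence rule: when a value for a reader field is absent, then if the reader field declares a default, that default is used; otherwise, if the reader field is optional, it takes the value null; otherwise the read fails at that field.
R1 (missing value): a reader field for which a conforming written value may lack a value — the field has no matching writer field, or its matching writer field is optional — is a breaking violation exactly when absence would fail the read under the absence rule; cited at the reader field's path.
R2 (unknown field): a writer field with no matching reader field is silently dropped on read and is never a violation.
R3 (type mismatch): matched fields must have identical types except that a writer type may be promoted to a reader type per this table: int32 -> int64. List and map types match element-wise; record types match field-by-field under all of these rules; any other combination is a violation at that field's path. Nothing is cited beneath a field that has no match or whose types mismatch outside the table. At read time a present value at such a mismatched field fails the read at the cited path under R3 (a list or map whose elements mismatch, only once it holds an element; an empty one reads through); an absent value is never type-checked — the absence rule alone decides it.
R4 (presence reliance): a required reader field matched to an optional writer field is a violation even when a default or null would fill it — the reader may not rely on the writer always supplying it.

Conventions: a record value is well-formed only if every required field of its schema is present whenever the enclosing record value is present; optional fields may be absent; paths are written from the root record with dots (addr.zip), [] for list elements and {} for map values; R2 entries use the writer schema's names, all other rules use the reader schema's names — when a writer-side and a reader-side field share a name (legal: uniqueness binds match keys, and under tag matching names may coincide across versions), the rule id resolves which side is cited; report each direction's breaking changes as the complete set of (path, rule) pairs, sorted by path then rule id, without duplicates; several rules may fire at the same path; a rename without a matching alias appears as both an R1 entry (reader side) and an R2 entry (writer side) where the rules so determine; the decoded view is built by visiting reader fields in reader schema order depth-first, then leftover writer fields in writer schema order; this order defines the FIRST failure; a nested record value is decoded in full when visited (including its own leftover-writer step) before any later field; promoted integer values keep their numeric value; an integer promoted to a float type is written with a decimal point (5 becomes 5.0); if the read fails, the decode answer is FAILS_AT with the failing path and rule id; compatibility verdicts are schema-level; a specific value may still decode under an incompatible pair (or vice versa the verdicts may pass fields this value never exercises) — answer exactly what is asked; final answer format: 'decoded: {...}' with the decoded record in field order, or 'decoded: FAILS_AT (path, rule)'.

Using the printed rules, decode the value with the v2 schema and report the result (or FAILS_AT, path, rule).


decoded: {"duration": 3, "height": -0.5, "seq": 100, "city": "gamma", "balance": null, "rating": null, "version": 250}

each type pair in Event: writer, then reader
decode (reader v2):
  duration := 3
  height := -0.5
  seq := 100 (int32 -> int64)
  city := "gamma"
  balance := null (absent, optional -> null)
  rating := null (absent, optional -> null)
  version := 250
  => decoded: {"duration": 3, "height": -0.5, "seq": 100, "city": "gamma", "balance": null, "rating": null, "version": 250}
ruling out the remaining Event differences:
  field balance in record Event: type float32 changed to float64 -> a verdict-level change on Event — the shown value reads the same
  field duration in record Event: required changed to optional -> a verdict-level change on Event — the shown value reads the same
  field rating in record Event: type float64 changed to float32 -> a verdict-level change on Event — the shown value reads the same
  field seq in record Event: type int32 changed to int64 (its default is dropped) -> a verdict-level change on Event — the shown value reads the same


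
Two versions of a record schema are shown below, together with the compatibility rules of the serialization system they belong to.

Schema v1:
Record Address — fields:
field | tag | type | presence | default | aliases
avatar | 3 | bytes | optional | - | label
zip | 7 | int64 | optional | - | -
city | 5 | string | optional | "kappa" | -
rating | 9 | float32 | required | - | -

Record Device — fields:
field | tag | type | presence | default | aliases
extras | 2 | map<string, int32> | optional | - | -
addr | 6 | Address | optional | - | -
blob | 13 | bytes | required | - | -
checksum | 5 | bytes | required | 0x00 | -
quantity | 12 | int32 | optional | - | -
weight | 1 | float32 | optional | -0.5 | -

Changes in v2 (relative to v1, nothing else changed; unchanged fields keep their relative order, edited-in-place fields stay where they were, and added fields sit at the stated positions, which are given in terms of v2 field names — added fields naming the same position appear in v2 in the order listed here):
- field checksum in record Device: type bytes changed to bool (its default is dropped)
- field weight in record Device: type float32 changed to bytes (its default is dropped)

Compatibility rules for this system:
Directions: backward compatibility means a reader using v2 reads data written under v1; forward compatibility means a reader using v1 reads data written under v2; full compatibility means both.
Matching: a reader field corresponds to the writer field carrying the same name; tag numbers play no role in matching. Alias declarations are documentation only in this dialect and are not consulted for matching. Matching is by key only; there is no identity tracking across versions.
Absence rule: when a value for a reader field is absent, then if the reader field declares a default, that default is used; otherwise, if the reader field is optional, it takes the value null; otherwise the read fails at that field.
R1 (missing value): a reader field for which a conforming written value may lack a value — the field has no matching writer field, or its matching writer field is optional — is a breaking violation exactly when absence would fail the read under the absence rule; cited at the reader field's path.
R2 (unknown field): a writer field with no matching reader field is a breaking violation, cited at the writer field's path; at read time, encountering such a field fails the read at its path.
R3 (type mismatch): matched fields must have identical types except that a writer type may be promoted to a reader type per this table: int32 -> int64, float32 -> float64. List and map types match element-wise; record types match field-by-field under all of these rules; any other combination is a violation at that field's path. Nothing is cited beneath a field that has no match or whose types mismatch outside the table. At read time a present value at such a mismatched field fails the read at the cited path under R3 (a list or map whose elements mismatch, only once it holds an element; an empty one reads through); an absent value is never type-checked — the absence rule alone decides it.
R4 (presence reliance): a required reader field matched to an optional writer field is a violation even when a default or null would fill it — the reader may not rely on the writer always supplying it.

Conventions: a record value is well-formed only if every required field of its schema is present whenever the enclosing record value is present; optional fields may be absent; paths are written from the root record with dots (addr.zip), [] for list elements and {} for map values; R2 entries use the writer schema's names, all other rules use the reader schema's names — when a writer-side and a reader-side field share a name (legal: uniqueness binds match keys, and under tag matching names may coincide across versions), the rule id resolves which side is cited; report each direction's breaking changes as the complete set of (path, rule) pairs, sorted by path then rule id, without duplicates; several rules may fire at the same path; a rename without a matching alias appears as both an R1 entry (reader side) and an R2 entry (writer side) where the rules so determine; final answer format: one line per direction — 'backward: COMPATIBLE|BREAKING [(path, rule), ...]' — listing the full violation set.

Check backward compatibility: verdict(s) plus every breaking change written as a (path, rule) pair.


arrows below run writer -> reader for Device
backward analysis of Device with v2 as reader and v1 as writer:
  extras: map<string, int32> -> map<string, int32>, writer optional; from extras
  addr: Address -> Address, writer optional; from addr
  blob: bytes -> bytes, writer required; from blob
  checksum: bytes -> bool, writer required; from checksum
  quantity: int32 -> int32, writer optional; from quantity
  weight: float32 -> bytes, writer optional; from weight
  addr.avatar: bytes -> bytes, writer optional; from addr.avatar
  addr.zip: int64 -> int64, writer optional; from addr.zip
  addr.city: string -> string, writer optional; from addr.city
  addr.rating: float32 -> float32, writer required; from addr.rating
  rule R3 violated at checksum
  rule R3 violated at weight
  => backward: BREAKING (2)

backward: BREAKING [(checksum, R3), (weight, R3)]


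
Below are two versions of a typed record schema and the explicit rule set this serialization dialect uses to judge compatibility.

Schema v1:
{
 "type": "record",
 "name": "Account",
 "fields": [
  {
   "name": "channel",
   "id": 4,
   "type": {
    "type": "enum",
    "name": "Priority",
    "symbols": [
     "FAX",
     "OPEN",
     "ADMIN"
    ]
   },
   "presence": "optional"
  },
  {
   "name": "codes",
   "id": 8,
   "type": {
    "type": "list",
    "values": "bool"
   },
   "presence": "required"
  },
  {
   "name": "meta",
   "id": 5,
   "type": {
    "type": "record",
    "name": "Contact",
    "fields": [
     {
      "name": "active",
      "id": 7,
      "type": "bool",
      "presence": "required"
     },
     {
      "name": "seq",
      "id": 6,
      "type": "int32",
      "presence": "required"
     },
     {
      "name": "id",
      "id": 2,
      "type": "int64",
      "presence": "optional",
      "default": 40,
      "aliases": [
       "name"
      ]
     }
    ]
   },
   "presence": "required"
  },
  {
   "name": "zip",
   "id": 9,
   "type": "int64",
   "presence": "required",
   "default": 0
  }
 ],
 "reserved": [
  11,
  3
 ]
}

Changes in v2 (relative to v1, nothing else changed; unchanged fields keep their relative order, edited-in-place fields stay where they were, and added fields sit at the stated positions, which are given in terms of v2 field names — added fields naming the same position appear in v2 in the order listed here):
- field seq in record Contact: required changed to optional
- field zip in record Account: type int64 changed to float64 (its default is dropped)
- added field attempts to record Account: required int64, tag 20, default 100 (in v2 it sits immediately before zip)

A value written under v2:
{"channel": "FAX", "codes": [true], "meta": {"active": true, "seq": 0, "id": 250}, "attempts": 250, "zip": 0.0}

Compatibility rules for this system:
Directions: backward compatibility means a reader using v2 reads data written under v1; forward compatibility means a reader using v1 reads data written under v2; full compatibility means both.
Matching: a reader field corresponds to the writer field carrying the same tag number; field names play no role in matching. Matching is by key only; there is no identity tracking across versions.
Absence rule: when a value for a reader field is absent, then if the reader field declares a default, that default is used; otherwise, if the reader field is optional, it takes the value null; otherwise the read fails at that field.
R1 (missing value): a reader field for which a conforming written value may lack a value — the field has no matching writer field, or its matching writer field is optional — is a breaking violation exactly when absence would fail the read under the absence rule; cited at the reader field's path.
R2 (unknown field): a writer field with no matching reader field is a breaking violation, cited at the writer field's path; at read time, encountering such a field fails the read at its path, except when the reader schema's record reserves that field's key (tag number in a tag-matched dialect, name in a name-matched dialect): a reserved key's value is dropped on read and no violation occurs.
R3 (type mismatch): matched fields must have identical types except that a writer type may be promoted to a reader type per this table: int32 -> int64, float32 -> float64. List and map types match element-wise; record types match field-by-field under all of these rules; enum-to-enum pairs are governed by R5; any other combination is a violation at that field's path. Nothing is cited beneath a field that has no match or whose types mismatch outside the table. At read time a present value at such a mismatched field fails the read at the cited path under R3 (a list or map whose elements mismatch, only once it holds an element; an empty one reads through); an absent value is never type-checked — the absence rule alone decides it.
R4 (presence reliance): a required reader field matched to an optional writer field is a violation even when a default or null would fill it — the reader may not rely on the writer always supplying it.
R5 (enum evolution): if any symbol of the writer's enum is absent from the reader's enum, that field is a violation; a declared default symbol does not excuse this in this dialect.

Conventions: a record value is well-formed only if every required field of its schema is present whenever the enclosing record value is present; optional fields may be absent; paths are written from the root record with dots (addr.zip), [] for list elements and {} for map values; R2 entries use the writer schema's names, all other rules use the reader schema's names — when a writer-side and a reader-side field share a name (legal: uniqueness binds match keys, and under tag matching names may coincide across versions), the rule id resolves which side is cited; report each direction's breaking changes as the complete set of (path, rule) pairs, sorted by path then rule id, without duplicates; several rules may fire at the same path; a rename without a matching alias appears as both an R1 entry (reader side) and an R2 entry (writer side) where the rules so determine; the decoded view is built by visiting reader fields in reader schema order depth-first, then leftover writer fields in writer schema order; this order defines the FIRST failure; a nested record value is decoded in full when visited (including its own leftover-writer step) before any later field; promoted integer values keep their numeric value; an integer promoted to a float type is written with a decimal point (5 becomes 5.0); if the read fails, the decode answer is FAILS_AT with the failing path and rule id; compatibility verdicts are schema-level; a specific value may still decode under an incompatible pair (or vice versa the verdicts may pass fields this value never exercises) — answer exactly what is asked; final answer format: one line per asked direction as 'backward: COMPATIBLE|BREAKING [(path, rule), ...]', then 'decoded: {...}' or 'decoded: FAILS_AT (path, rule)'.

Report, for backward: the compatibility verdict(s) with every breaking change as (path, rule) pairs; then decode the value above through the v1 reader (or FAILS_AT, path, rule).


backward: BREAKING [(zip, R3)]; decoded: FAILS_AT (zip, R3)

arrows below run writer -> reader for Account
checking backward for Account: reader v2 against writer v1:
  writer optional, Priority -> Priority: reader channel maps from writer channel
  writer required, list<bool> -> list<bool>: reader codes maps from writer codes
  writer required, Contact -> Contact: reader meta maps from writer meta
  no writer field matches reader attempts
  writer required, int64 -> float64: reader zip maps from writer zip
  writer required, bool -> bool: reader meta.active maps from writer meta.active
  writer required, int32 -> int32: reader meta.seq maps from writer meta.seq
  writer optional, int64 -> int64: reader meta.id maps from writer meta.id
  violation R3 at zip
  => backward: BREAKING (1)
decoding the Account value with the v1 reader:
  channel := "FAX"
  codes := [true]
  meta.active := true
  meta.seq := 0
  meta.id := 250
  read fails at zip under R3
  => FAILS_AT (zip, R3)
the rest of the Account diff is inert for this question:
  field seq in record Contact: required changed to optional -> fires only in the forward direction of Account, which is not asked here
  added field attempts to record Account: required int64, tag 20, default 100 (in v2 it sits immediately before zip) -> fires only in the forward direction of Account, which is not asked here
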